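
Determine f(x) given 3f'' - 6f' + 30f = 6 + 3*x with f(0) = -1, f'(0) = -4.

Divide through by 3: f'' - 2f' + 10f = 2 + x.
Characteristic equation r² - 2r + 10 = 0 has discriminant (-2)² - 4·(10) = -36 < 0, so r = 1 ± 3i.
Hence f_h = C1*cos(3*x)*exp(x) + C2*exp(x)*sin(3*x).
For the particular solution try f_p = A0 + A1*x. Substituting and matching coefficients of each power of x gives A0 = 11/50, A1 = 1/10, so f_p = 11/50 + x/10.
General solution: f = 11/50 + x/10 + C1*cos(3*x)*exp(x) + C2*exp(x)*sin(3*x).
Apply the initial conditions: f(0) = 11/50 + C1 = -1 and f'(0) = 1/10 + C1 + 3*C2 = -4. Solving gives C1 = -61/50, C2 = -24/25.

f = 11/50 + x/10 - 61*cos(3*x)*exp(x)/50 - 24*exp(x)*sin(3*x)/25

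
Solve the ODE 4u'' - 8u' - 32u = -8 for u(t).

u = 1/4 + C1*exp(4*t) + C2*exp(-2*t)

Divide through by 4: u'' - 2u' - 8u = -2.
Characteristic equation r² - 2r - 8 = 0 factors as (r - 4)(r + 2) = 0, so r = 4, -2.
Hence u_h = C1*exp(4*t) + C2*exp(-2*t).
For the particular solution try u_p = A0. Substituting and matching coefficients of each power of t gives A0 = 1/4, so u_p = 1/4.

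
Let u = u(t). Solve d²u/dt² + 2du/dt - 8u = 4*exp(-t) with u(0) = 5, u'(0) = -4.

u = -4*exp(-t)/9 + 23*exp(-4*t)/9 + 26*exp(2*t)/9

Characteristic equation r² + 2r - 8 = 0 factors as (r + 4)(r - 2) = 0, so r = -4, 2.
Hence u_h = C1*exp(-4*t) + C2*exp(2*t).
Try u_p = A*exp(-t). Substituting into the equation and dividing by exp(-t) gives A = -4/9, so u_p = -4*exp(-t)/9.
General solution: u = -4*exp(-t)/9 + C1*exp(-4*t) + C2*exp(2*t).
Apply the initial conditions: u(0) = -4/9 + C1 + C2 = 5 and u'(0) = 4/9 - 4*C1 + 2*C2 = -4. Solving gives C1 = 23/9, C2 = 26/9.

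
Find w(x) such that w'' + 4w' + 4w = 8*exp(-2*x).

Characteristic equation r² + 4r + 4 = 0 has discriminant (4)² - 4·(4) = 0, so r = -2 is a repeated root.
Hence w_h = (C1 + C2*x)*exp(-2*x).
Since exp(-2*x) solves the homogeneous equation (r = -2 is a root of multiplicity 2), multiply the trial by x^2. Try w_p = A*x^2*exp(-2*x). Substituting into the equation and dividing by exp(-2*x) gives A = 4, so w_p = 4*x^2*exp(-2*x).

w = C1*exp(-2*x) + 4*x**2*exp(-2*x) + C2*x*exp(-2*x)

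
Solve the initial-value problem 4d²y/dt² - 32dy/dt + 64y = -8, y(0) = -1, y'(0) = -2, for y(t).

y = -1/8 - 7*exp(4*t)/8 + 3*t*exp(4*t)/2

Divide through by 4: y'' - 8y' + 16y = -2.
Characteristic equation r² - 8r + 16 = 0 has discriminant (-8)² - 4·(16) = 0, so r = 4 is a repeated root.
Hence y_h = (C1 + C2*t)*exp(4*t).
For the particular solution try y_p = A0. Substituting and matching coefficients of each power of t gives A0 = -1/8, so y_p = -1/8.
General solution: y = -1/8 + C1*exp(4*t) + C2*t*exp(4*t).
Apply the initial conditions: y(0) = -1/8 + C1 = -1 and y'(0) = C2 + 4*C1 = -2. Solving gives C1 = -7/8, C2 = 3/2.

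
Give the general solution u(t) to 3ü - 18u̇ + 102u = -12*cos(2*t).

u = -10*cos(2*t)/87 + 4*sin(2*t)/87 + C1*cos(5*t)*exp(3*t) + C2*exp(3*t)*sin(5*t)

Divide through by 3: u'' - 6u' + 34u = -4*cos(2*t).
Characteristic equation r² - 6r + 34 = 0 has discriminant (-6)² - 4·(34) = -100 < 0, so r = 3 ± 5i.
Hence u_h = C1*cos(5*t)*exp(3*t) + C2*exp(3*t)*sin(5*t).
Try u_p = A*cos(2*t) + B*sin(2*t). Substituting and equating the coefficients of cos(2t) and sin(2t) gives A = -10/87, B = 4/87, so u_p = -10*cos(2*t)/87 + 4*sin(2*t)/87.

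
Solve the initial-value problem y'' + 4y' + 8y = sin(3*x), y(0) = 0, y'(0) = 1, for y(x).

Characteristic equation r² + 4r + 8 = 0 has discriminant (4)² - 4·(8) = -16 < 0, so r = -2 ± 2i.
Hence y_h = C1*cos(2*x)*exp(-2*x) + C2*exp(-2*x)*sin(2*x).
Try y_p = A*cos(3*x) + B*sin(3*x). Substituting and equating the coefficients of cos(3x) and sin(3x) gives A = -12/145, B = -1/145, so y_p = -12*cos(3*x)/145 - sin(3*x)/145.
General solution: y = -12*cos(3*x)/145 - sin(3*x)/145 + C1*cos(2*x)*exp(-2*x) + C2*exp(-2*x)*sin(2*x).
Apply the initial conditions: y(0) = -12/145 + C1 = 0 and y'(0) = -3/145 - 2*C1 + 2*C2 = 1. Solving gives C1 = 12/145, C2 = 86/145.

y = -12*cos(3*x)/145 - sin(3*x)/145 + 12*cos(2*x)*exp(-2*x)/145 + 86*exp(-2*x)*sin(2*x)/145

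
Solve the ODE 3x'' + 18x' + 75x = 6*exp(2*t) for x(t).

Divide through by 3: x'' + 6x' + 25x = 2*exp(2*t).
Characteristic equation r² + 6r + 25 = 0 has discriminant (6)² - 4·(25) = -64 < 0, so r = -3 ± 4i.
Hence x_h = C1*cos(4*t)*exp(-3*t) + C2*exp(-3*t)*sin(4*t).
Try x_p = A*exp(2*t). Substituting into the equation and dividing by exp(2*t) gives A = 2/41, so x_p = 2*exp(2*t)/41.

x = 2*exp(2*t)/41 + C1*cos(4*t)*exp(-3*t) + C2*exp(-3*t)*sin(4*t)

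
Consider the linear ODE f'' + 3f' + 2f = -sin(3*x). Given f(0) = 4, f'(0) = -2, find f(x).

f = -23*exp(-2*x)/13 + 7*sin(3*x)/130 + 9*cos(3*x)/130 + 57*exp(-x)/10

Characteristic equation r² + 3r + 2 = 0 factors as (r + 1)(r + 2) = 0, so r = -1, -2.
Hence f_h = C1*exp(-x) + C2*exp(-2*x).
Try f_p = A*cos(3*x) + B*sin(3*x). Substituting and equating the coefficients of cos(3x) and sin(3x) gives A = 9/130, B = 7/130, so f_p = 7*sin(3*x)/130 + 9*cos(3*x)/130.
General solution: f = 7*sin(3*x)/130 + 9*cos(3*x)/130 + C1*exp(-x) + C2*exp(-2*x).
Apply the initial conditions: f(0) = 9/130 + C1 + C2 = 4 and f'(0) = 21/130 - C1 - 2*C2 = -2. Solving gives C1 = 57/10, C2 = -23/13.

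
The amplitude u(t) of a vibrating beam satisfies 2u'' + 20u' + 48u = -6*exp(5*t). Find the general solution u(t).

u = -exp(5*t)/33 + C1*exp(-6*t) + C2*exp(-4*t)

Divide through by 2: u'' + 10u' + 24u = -3*exp(5*t).
Characteristic equation r² + 10r + 24 = 0 factors as (r + 6)(r + 4) = 0, so r = -6, -4.
Hence u_h = C1*exp(-6*t) + C2*exp(-4*t).
Try u_p = A*exp(5*t). Substituting into the equation and dividing by exp(5*t) gives A = -1/33, so u_p = -exp(5*t)/33.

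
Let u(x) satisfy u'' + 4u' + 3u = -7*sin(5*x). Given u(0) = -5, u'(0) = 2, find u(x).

Characteristic equation r² + 4r + 3 = 0 factors as (r + 1)(r + 3) = 0, so r = -1, -3.
Hence u_h = C1*exp(-x) + C2*exp(-3*x).
Try u_p = A*cos(5*x) + B*sin(5*x). Substituting and equating the coefficients of cos(5x) and sin(5x) gives A = 35/221, B = 77/442, so u_p = 35*cos(5*x)/221 + 77*sin(5*x)/442.
General solution: u = 35*cos(5*x)/221 + 77*sin(5*x)/442 + C1*exp(-x) + C2*exp(-3*x).
Apply the initial conditions: u(0) = 35/221 + C1 + C2 = -5 and u'(0) = 385/442 - C1 - 3*C2 = 2. Solving gives C1 = -373/52, C2 = 137/68.

u = -373*exp(-x)/52 + 35*cos(5*x)/221 + 77*sin(5*x)/442 + 137*exp(-3*x)/68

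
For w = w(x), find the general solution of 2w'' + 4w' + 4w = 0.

Divide through by 2: w'' + 2w' + 2w = 0.
Characteristic equation r² + 2r + 2 = 0 has discriminant (2)² - 4·(2) = -4 < 0, so r = -1 ± i.
Hence w_h = C1*cos(x)*exp(-x) + C2*exp(-x)*sin(x).

w = C1*cos(x)*exp(-x) + C2*exp(-x)*sin(x)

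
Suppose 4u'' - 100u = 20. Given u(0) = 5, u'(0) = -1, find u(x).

Divide through by 4: u'' - 25u = 5.
Characteristic equation r² - 25 = 0 factors as (r - 5)(r + 5) = 0, so r = 5, -5.
Hence u_h = C1*exp(5*x) + C2*exp(-5*x).
For the particular solution try u_p = A0. Substituting and matching coefficients of each power of x gives A0 = -1/5, so u_p = -1/5.
General solution: u = -1/5 + C1*exp(5*x) + C2*exp(-5*x).
Apply the initial conditions: u(0) = -1/5 + C1 + C2 = 5 and u'(0) = -5*C2 + 5*C1 = -1. Solving gives C1 = 5/2, C2 = 27/10.

u = -1/5 + 5*exp(5*x)/2 + 27*exp(-5*x)/10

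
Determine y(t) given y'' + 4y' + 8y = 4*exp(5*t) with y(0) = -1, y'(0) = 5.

y = 4*exp(5*t)/53 - 57*cos(2*t)*exp(-2*t)/53 + 131*exp(-2*t)*sin(2*t)/106

Characteristic equation r² + 4r + 8 = 0 has discriminant (4)² - 4·(8) = -16 < 0, so r = -2 ± 2i.
Hence y_h = C1*cos(2*t)*exp(-2*t) + C2*exp(-2*t)*sin(2*t).
Try y_p = A*exp(5*t). Substituting into the equation and dividing by exp(5*t) gives A = 4/53, so y_p = 4*exp(5*t)/53.
General solution: y = 4*exp(5*t)/53 + C1*cos(2*t)*exp(-2*t) + C2*exp(-2*t)*sin(2*t).
Apply the initial conditions: y(0) = 4/53 + C1 = -1 and y'(0) = 20/53 - 2*C1 + 2*C2 = 5. Solving gives C1 = -57/53, C2 = 131/106.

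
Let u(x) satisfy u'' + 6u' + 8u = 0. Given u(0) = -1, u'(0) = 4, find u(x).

Characteristic equation r² + 6r + 8 = 0 factors as (r + 4)(r + 2) = 0, so r = -4, -2.
Hence u_h = C1*exp(-4*x) + C2*exp(-2*x).
Apply the initial conditions: u(0) = C1 + C2 = -1 and u'(0) = -4*C1 - 2*C2 = 4. Solving gives C1 = -1, C2 = 0.

u = -exp(-4*x)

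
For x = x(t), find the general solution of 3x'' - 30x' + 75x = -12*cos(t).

x = -24*cos(t)/169 + 10*sin(t)/169 + C1*exp(5*t) + C2*t*exp(5*t)

Divide through by 3: x'' - 10x' + 25x = -4*cos(t).
Characteristic equation r² - 10r + 25 = 0 has discriminant (-10)² - 4·(25) = 0, so r = 5 is a repeated root.
Hence x_h = (C1 + C2*t)*exp(5*t).
Try x_p = A*cos(t) + B*sin(t). Substituting and equating the coefficients of cos(t) and sin(t) gives A = -24/169, B = 10/169, so x_p = -24*cos(t)/169 + 10*sin(t)/169.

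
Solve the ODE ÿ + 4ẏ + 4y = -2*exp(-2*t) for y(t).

Characteristic equation r² + 4r + 4 = 0 has discriminant (4)² - 4·(4) = 0, so r = -2 is a repeated root.
Hence y_h = (C1 + C2*t)*exp(-2*t).
Since exp(-2*t) solves the homogeneous equation (r = -2 is a root of multiplicity 2), multiply the trial by t^2. Try y_p = A*t^2*exp(-2*t). Substituting into the equation and dividing by exp(-2*t) gives A = -1, so y_p = -t^2*exp(-2*t).

y = C1*exp(-2*t) - t**2*exp(-2*t) + C2*t*exp(-2*t)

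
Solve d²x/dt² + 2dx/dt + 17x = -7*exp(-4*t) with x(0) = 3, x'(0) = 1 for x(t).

Characteristic equation r² + 2r + 17 = 0 has discriminant (2)² - 4·(17) = -64 < 0, so r = -1 ± 4i.
Hence x_h = C1*cos(4*t)*exp(-t) + C2*exp(-t)*sin(4*t).
Try x_p = A*exp(-4*t). Substituting into the equation and dividing by exp(-4*t) gives A = -7/25, so x_p = -7*exp(-4*t)/25.
General solution: x = -7*exp(-4*t)/25 + C1*cos(4*t)*exp(-t) + C2*exp(-t)*sin(4*t).
Apply the initial conditions: x(0) = -7/25 + C1 = 3 and x'(0) = 28/25 - C1 + 4*C2 = 1. Solving gives C1 = 82/25, C2 = 79/100.

x = -7*exp(-4*t)/25 + 79*exp(-t)*sin(4*t)/100 + 82*cos(4*t)*exp(-t)/25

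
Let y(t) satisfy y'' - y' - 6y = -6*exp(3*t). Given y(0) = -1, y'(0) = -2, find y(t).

Characteristic equation r² - r - 6 = 0 factors as (r + 2)(r - 3) = 0, so r = -2, 3.
Hence y_h = C1*exp(-2*t) + C2*exp(3*t).
Since exp(3*t) solves the homogeneous equation (r = 3 is a root of multiplicity 1), multiply the trial by t. Try y_p = A*t*exp(3*t). Substituting into the equation and dividing by exp(3*t) gives A = -6/5, so y_p = -6*t*exp(3*t)/5.
General solution: y = C1*exp(-2*t) + C2*exp(3*t) - 6*t*exp(3*t)/5.
Apply the initial conditions: y(0) = C1 + C2 = -1 and y'(0) = -6/5 - 2*C1 + 3*C2 = -2. Solving gives C1 = -11/25, C2 = -14/25.

y = -14*exp(3*t)/25 - 11*exp(-2*t)/25 - 6*t*exp(3*t)/5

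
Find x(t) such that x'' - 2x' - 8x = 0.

Characteristic equation r² - 2r - 8 = 0 factors as (r - 4)(r + 2) = 0, so r = 4, -2.
Hence x_h = C1*exp(4*t) + C2*exp(-2*t).

x = C1*exp(4*t) + C2*exp(-2*t)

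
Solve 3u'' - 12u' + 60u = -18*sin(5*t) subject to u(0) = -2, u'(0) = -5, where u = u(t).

Divide through by 3: u'' - 4u' + 20u = -6*sin(5*t).
Characteristic equation r² - 4r + 20 = 0 has discriminant (-4)² - 4·(20) = -64 < 0, so r = 2 ± 4i.
Hence u_h = C1*cos(4*t)*exp(2*t) + C2*exp(2*t)*sin(4*t).
Try u_p = A*cos(5*t) + B*sin(5*t). Substituting and equating the coefficients of cos(5t) and sin(5t) gives A = -24/85, B = 6/85, so u_p = -24*cos(5*t)/85 + 6*sin(5*t)/85.
General solution: u = -24*cos(5*t)/85 + 6*sin(5*t)/85 + C1*cos(4*t)*exp(2*t) + C2*exp(2*t)*sin(4*t).
Apply the initial conditions: u(0) = -24/85 + C1 = -2 and u'(0) = 6/17 + 2*C1 + 4*C2 = -5. Solving gives C1 = -146/85, C2 = -163/340.

u = -24*cos(5*t)/85 + 6*sin(5*t)/85 - 163*exp(2*t)*sin(4*t)/340 - 146*cos(4*t)*exp(2*t)/85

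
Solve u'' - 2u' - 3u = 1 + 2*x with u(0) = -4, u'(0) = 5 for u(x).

u = 1/9 - 9*exp(-x)/2 - 2*x/3 + 7*exp(3*x)/18

Characteristic equation r² - 2r - 3 = 0 factors as (r - 3)(r + 1) = 0, so r = 3, -1.
Hence u_h = C1*exp(3*x) + C2*exp(-x).
For the particular solution try u_p = A0 + A1*x. Substituting and matching coefficients of each power of x gives A0 = 1/9, A1 = -2/3, so u_p = 1/9 - 2*x/3.
General solution: u = 1/9 - 2*x/3 + C1*exp(3*x) + C2*exp(-x).
Apply the initial conditions: u(0) = 1/9 + C1 + C2 = -4 and u'(0) = -2/3 - C2 + 3*C1 = 5. Solving gives C1 = 7/18, C2 = -9/2.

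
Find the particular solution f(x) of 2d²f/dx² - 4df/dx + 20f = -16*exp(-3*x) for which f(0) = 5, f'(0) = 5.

f = -8*exp(-3*x)/25 - 32*exp(x)*sin(3*x)/75 + 133*cos(3*x)*exp(x)/25

Divide through by 2: f'' - 2f' + 10f = -8*exp(-3*x).
Characteristic equation r² - 2r + 10 = 0 has discriminant (-2)² - 4·(10) = -36 < 0, so r = 1 ± 3i.
Hence f_h = C1*cos(3*x)*exp(x) + C2*exp(x)*sin(3*x).
Try f_p = A*exp(-3*x). Substituting into the equation and dividing by exp(-3*x) gives A = -8/25, so f_p = -8*exp(-3*x)/25.
General solution: f = -8*exp(-3*x)/25 + C1*cos(3*x)*exp(x) + C2*exp(x)*sin(3*x).
Apply the initial conditions: f(0) = -8/25 + C1 = 5 and f'(0) = 24/25 + C1 + 3*C2 = 5. Solving gives C1 = 133/25, C2 = -32/75.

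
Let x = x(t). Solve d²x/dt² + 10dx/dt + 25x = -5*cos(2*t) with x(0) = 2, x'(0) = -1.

Characteristic equation r² + 10r + 25 = 0 has discriminant (10)² - 4·(25) = 0, so r = -5 is a repeated root.
Hence x_h = (C1 + C2*t)*exp(-5*t).
Try x_p = A*cos(2*t) + B*sin(2*t). Substituting and equating the coefficients of cos(2t) and sin(2t) gives A = -105/841, B = -100/841, so x_p = -105*cos(2*t)/841 - 100*sin(2*t)/841.
General solution: x = -105*cos(2*t)/841 - 100*sin(2*t)/841 + C1*exp(-5*t) + C2*t*exp(-5*t).
Apply the initial conditions: x(0) = -105/841 + C1 = 2 and x'(0) = -200/841 + C2 - 5*C1 = -1. Solving gives C1 = 1787/841, C2 = 286/29.

x = -105*cos(2*t)/841 - 100*sin(2*t)/841 + 1787*exp(-5*t)/841 + 286*t*exp(-5*t)/29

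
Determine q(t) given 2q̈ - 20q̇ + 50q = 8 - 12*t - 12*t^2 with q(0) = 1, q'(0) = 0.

q = 4/625 - 54*t/125 - 6*t**2/25 + 621*exp(5*t)/625 - 567*t*exp(5*t)/125

Divide through by 2: q'' - 10q' + 25q = 4 - 6*t - 6*t^2.
Characteristic equation r² - 10r + 25 = 0 has discriminant (-10)² - 4·(25) = 0, so r = 5 is a repeated root.
Hence q_h = (C1 + C2*t)*exp(5*t).
For the particular solution try q_p = A0 + A1*t + A2*t^2. Substituting and matching coefficients of each power of t gives A0 = 4/625, A1 = -54/125, A2 = -6/25, so q_p = 4/625 - 54*t/125 - 6*t^2/25.
General solution: q = 4/625 - 54*t/125 - 6*t^2/25 + C1*exp(5*t) + C2*t*exp(5*t).
Apply the initial conditions: q(0) = 4/625 + C1 = 1 and q'(0) = -54/125 + C2 + 5*C1 = 0. Solving gives C1 = 621/625, C2 = -567/125.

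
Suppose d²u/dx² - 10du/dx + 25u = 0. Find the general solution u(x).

u = C1*exp(5*x) + C2*x*exp(5*x)

Characteristic equation r² - 10r + 25 = 0 has discriminant (-10)² - 4·(25) = 0, so r = 5 is a repeated root.
Hence u_h = (C1 + C2*x)*exp(5*x).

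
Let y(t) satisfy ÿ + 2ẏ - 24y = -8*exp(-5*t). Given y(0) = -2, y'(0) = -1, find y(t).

y = -25*exp(4*t)/18 - 3*exp(-6*t)/2 + 8*exp(-5*t)/9

Characteristic equation r² + 2r - 24 = 0 factors as (r - 4)(r + 6) = 0, so r = 4, -6.
Hence y_h = C1*exp(4*t) + C2*exp(-6*t).
Try y_p = A*exp(-5*t). Substituting into the equation and dividing by exp(-5*t) gives A = 8/9, so y_p = 8*exp(-5*t)/9.
General solution: y = 8*exp(-5*t)/9 + C1*exp(4*t) + C2*exp(-6*t).
Apply the initial conditions: y(0) = 8/9 + C1 + C2 = -2 and y'(0) = -40/9 - 6*C2 + 4*C1 = -1. Solving gives C1 = -25/18, C2 = -3/2.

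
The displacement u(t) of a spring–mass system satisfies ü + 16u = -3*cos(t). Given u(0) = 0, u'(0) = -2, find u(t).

u = -sin(4*t)/2 - cos(t)/5 + cos(4*t)/5

Characteristic equation r² + 16 = 0 has discriminant (0)² - 4·(16) = -64 < 0, so r = ± 4i.
Hence u_h = C1*cos(4*t) + C2*sin(4*t).
Try u_p = A*cos(t) + B*sin(t). Substituting and equating the coefficients of cos(t) and sin(t) gives A = -1/5, B = 0, so u_p = -cos(t)/5.
General solution: u = -cos(t)/5 + C1*cos(4*t) + C2*sin(4*t).
Apply the initial conditions: u(0) = -1/5 + C1 = 0 and u'(0) = 4*C2 = -2. Solving gives C1 = 1/5, C2 = -1/2.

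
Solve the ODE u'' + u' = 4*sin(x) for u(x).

u = C2 - 2*cos(x) - 2*sin(x) + C1*exp(-x)

Characteristic equation r² + r = 0 factors as (r + 1)r = 0, so r = -1, 0.
Hence u_h = C1*exp(-x) + C2.
Try u_p = A*cos(x) + B*sin(x). Substituting and equating the coefficients of cos(x) and sin(x) gives A = -2, B = -2, so u_p = -2*cos(x) - 2*sin(x).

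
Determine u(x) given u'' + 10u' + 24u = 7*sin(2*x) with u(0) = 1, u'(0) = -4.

u = -7*cos(2*x)/40 - 7*exp(-6*x)/40 + 7*sin(2*x)/40 + 27*exp(-4*x)/20

Characteristic equation r² + 10r + 24 = 0 factors as (r + 4)(r + 6) = 0, so r = -4, -6.
Hence u_h = C1*exp(-4*x) + C2*exp(-6*x).
Try u_p = A*cos(2*x) + B*sin(2*x). Substituting and equating the coefficients of cos(2x) and sin(2x) gives A = -7/40, B = 7/40, so u_p = -7*cos(2*x)/40 + 7*sin(2*x)/40.
General solution: u = -7*cos(2*x)/40 + 7*sin(2*x)/40 + C1*exp(-4*x) + C2*exp(-6*x).
Apply the initial conditions: u(0) = -7/40 + C1 + C2 = 1 and u'(0) = 7/20 - 6*C2 - 4*C1 = -4. Solving gives C1 = 27/20, C2 = -7/40.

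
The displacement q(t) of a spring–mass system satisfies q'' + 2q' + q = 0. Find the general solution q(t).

q = C1*exp(-t) + C2*t*exp(-t)

Characteristic equation r² + 2r + 1 = 0 has discriminant (2)² - 4·(1) = 0, so r = -1 is a repeated root.
Hence q_h = (C1 + C2*t)*exp(-t).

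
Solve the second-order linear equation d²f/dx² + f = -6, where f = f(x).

Characteristic equation r² + 1 = 0 has discriminant (0)² - 4·(1) = -4 < 0, so r = ± i.
Hence f_h = C1*cos(x) + C2*sin(x).
For the particular solution try f_p = A0. Substituting and matching coefficients of each power of x gives A0 = -6, so f_p = -6.

f = -6 + C1*cos(x) + C2*sin(x)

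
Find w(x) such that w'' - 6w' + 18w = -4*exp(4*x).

Characteristic equation r² - 6r + 18 = 0 has discriminant (-6)² - 4·(18) = -36 < 0, so r = 3 ± 3i.
Hence w_h = C1*cos(3*x)*exp(3*x) + C2*exp(3*x)*sin(3*x).
Try w_p = A*exp(4*x). Substituting into the equation and dividing by exp(4*x) gives A = -2/5, so w_p = -2*exp(4*x)/5.

w = -2*exp(4*x)/5 + C1*cos(3*x)*exp(3*x) + C2*exp(3*x)*sin(3*x)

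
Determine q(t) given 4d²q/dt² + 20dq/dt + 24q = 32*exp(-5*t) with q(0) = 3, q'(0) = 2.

Divide through by 4: q'' + 5q' + 6q = 8*exp(-5*t).
Characteristic equation r² + 5r + 6 = 0 factors as (r + 2)(r + 3) = 0, so r = -2, -3.
Hence q_h = C1*exp(-2*t) + C2*exp(-3*t).
Try q_p = A*exp(-5*t). Substituting into the equation and dividing by exp(-5*t) gives A = 4/3, so q_p = 4*exp(-5*t)/3.
General solution: q = 4*exp(-5*t)/3 + C1*exp(-2*t) + C2*exp(-3*t).
Apply the initial conditions: q(0) = 4/3 + C1 + C2 = 3 and q'(0) = -20/3 - 3*C2 - 2*C1 = 2. Solving gives C1 = 41/3, C2 = -12.

q = -12*exp(-3*t) + 4*exp(-5*t)/3 + 41*exp(-2*t)/3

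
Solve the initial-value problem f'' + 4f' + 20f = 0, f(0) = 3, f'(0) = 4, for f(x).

Characteristic equation r² + 4r + 20 = 0 has discriminant (4)² - 4·(20) = -64 < 0, so r = -2 ± 4i.
Hence f_h = C1*cos(4*x)*exp(-2*x) + C2*exp(-2*x)*sin(4*x).
Apply the initial conditions: f(0) = C1 = 3 and f'(0) = -2*C1 + 4*C2 = 4. Solving gives C1 = 3, C2 = 5/2.

f = 3*cos(4*x)*exp(-2*x) + 5*exp(-2*x)*sin(4*x)/2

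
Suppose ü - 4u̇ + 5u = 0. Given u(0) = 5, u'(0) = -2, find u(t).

u = -12*exp(2*t)*sin(t) + 5*cos(t)*exp(2*t)

Characteristic equation r² - 4r + 5 = 0 has discriminant (-4)² - 4·(5) = -4 < 0, so r = 2 ± i.
Hence u_h = C1*cos(t)*exp(2*t) + C2*exp(2*t)*sin(t).
Apply the initial conditions: u(0) = C1 = 5 and u'(0) = C2 + 2*C1 = -2. Solving gives C1 = 5, C2 = -12.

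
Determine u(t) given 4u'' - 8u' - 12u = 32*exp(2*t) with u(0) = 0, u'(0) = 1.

u = -8*exp(2*t)/3 + 5*exp(-t)/12 + 9*exp(3*t)/4

Divide through by 4: u'' - 2u' - 3u = 8*exp(2*t).
Characteristic equation r² - 2r - 3 = 0 factors as (r + 1)(r - 3) = 0, so r = -1, 3.
Hence u_h = C1*exp(-t) + C2*exp(3*t).
Try u_p = A*exp(2*t). Substituting into the equation and dividing by exp(2*t) gives A = -8/3, so u_p = -8*exp(2*t)/3.
General solution: u = -8*exp(2*t)/3 + C1*exp(-t) + C2*exp(3*t).
Apply the initial conditions: u(0) = -8/3 + C1 + C2 = 0 and u'(0) = -16/3 - C1 + 3*C2 = 1. Solving gives C1 = 5/12, C2 = 9/4.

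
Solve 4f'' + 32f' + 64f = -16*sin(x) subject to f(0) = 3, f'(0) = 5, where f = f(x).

f = -60*sin(x)/289 + 32*cos(x)/289 + 835*exp(-4*x)/289 + 285*x*exp(-4*x)/17

Divide through by 4: f'' + 8f' + 16f = -4*sin(x).
Characteristic equation r² + 8r + 16 = 0 has discriminant (8)² - 4·(16) = 0, so r = -4 is a repeated root.
Hence f_h = (C1 + C2*x)*exp(-4*x).
Try f_p = A*cos(x) + B*sin(x). Substituting and equating the coefficients of cos(x) and sin(x) gives A = 32/289, B = -60/289, so f_p = -60*sin(x)/289 + 32*cos(x)/289.
General solution: f = -60*sin(x)/289 + 32*cos(x)/289 + C1*exp(-4*x) + C2*x*exp(-4*x).
Apply the initial conditions: f(0) = 32/289 + C1 = 3 and f'(0) = -60/289 + C2 - 4*C1 = 5. Solving gives C1 = 835/289, C2 = 285/17.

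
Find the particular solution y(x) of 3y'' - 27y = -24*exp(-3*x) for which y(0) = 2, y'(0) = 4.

Divide through by 3: y'' - 9y = -8*exp(-3*x).
Characteristic equation r² - 9 = 0 factors as (r + 3)(r - 3) = 0, so r = -3, 3.
Hence y_h = C1*exp(-3*x) + C2*exp(3*x).
Since exp(-3*x) solves the homogeneous equation (r = -3 is a root of multiplicity 1), multiply the trial by x. Try y_p = A*x*exp(-3*x). Substituting into the equation and dividing by exp(-3*x) gives A = 4/3, so y_p = 4*x*exp(-3*x)/3.
General solution: y = C1*exp(-3*x) + C2*exp(3*x) + 4*x*exp(-3*x)/3.
Apply the initial conditions: y(0) = C1 + C2 = 2 and y'(0) = 4/3 - 3*C1 + 3*C2 = 4. Solving gives C1 = 5/9, C2 = 13/9.

y = 5*exp(-3*x)/9 + 13*exp(3*x)/9 + 4*x*exp(-3*x)/3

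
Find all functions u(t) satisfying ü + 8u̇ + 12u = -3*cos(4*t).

Characteristic equation r² + 8r + 12 = 0 factors as (r + 6)(r + 2) = 0, so r = -6, -2.
Hence u_h = C1*exp(-6*t) + C2*exp(-2*t).
Try u_p = A*cos(4*t) + B*sin(4*t). Substituting and equating the coefficients of cos(4t) and sin(4t) gives A = 3/260, B = -6/65, so u_p = -6*sin(4*t)/65 + 3*cos(4*t)/260.

u = -6*sin(4*t)/65 + 3*cos(4*t)/260 + C1*exp(-6*t) + C2*exp(-2*t)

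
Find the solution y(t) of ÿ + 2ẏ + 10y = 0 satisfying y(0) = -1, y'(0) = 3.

y = -cos(3*t)*exp(-t) + 2*exp(-t)*sin(3*t)/3

Characteristic equation r² + 2r + 10 = 0 has discriminant (2)² - 4·(10) = -36 < 0, so r = -1 ± 3i.
Hence y_h = C1*cos(3*t)*exp(-t) + C2*exp(-t)*sin(3*t).
Apply the initial conditions: y(0) = C1 = -1 and y'(0) = -C1 + 3*C2 = 3. Solving gives C1 = -1, C2 = 2/3.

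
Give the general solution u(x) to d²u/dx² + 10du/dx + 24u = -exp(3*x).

u = -exp(3*x)/63 + C1*exp(-6*x) + C2*exp(-4*x)

Characteristic equation r² + 10r + 24 = 0 factors as (r + 6)(r + 4) = 0, so r = -6, -4.
Hence u_h = C1*exp(-6*x) + C2*exp(-4*x).
Try u_p = A*exp(3*x). Substituting into the equation and dividing by exp(3*x) gives A = -1/63, so u_p = -exp(3*x)/63.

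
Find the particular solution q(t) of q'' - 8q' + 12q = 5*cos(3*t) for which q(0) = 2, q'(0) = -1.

q = -13*exp(6*t)/12 - 8*sin(3*t)/39 + cos(3*t)/39 + 159*exp(2*t)/52

Characteristic equation r² - 8r + 12 = 0 factors as (r - 6)(r - 2) = 0, so r = 6, 2.
Hence q_h = C1*exp(6*t) + C2*exp(2*t).
Try q_p = A*cos(3*t) + B*sin(3*t). Substituting and equating the coefficients of cos(3t) and sin(3t) gives A = 1/39, B = -8/39, so q_p = -8*sin(3*t)/39 + cos(3*t)/39.
General solution: q = -8*sin(3*t)/39 + cos(3*t)/39 + C1*exp(6*t) + C2*exp(2*t).
Apply the initial conditions: q(0) = 1/39 + C1 + C2 = 2 and q'(0) = -8/13 + 2*C2 + 6*C1 = -1. Solving gives C1 = -13/12, C2 = 159/52.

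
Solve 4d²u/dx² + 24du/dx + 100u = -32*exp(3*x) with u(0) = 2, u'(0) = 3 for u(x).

u = -2*exp(3*x)/13 + 28*cos(4*x)*exp(-3*x)/13 + 129*exp(-3*x)*sin(4*x)/52

Divide through by 4: u'' + 6u' + 25u = -8*exp(3*x).
Characteristic equation r² + 6r + 25 = 0 has discriminant (6)² - 4·(25) = -64 < 0, so r = -3 ± 4i.
Hence u_h = C1*cos(4*x)*exp(-3*x) + C2*exp(-3*x)*sin(4*x).
Try u_p = A*exp(3*x). Substituting into the equation and dividing by exp(3*x) gives A = -2/13, so u_p = -2*exp(3*x)/13.
General solution: u = -2*exp(3*x)/13 + C1*cos(4*x)*exp(-3*x) + C2*exp(-3*x)*sin(4*x).
Apply the initial conditions: u(0) = -2/13 + C1 = 2 and u'(0) = -6/13 - 3*C1 + 4*C2 = 3. Solving gives C1 = 28/13, C2 = 129/52.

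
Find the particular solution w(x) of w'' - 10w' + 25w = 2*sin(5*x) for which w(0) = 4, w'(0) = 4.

Characteristic equation r² - 10r + 25 = 0 has discriminant (-10)² - 4·(25) = 0, so r = 5 is a repeated root.
Hence w_h = (C1 + C2*x)*exp(5*x).
Try w_p = A*cos(5*x) + B*sin(5*x). Substituting and equating the coefficients of cos(5x) and sin(5x) gives A = 1/25, B = 0, so w_p = cos(5*x)/25.
General solution: w = cos(5*x)/25 + C1*exp(5*x) + C2*x*exp(5*x).
Apply the initial conditions: w(0) = 1/25 + C1 = 4 and w'(0) = C2 + 5*C1 = 4. Solving gives C1 = 99/25, C2 = -79/5.

w = cos(5*x)/25 + 99*exp(5*x)/25 - 79*x*exp(5*x)/5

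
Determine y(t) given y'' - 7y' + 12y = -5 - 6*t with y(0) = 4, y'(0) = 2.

Characteristic equation r² - 7r + 12 = 0 factors as (r - 3)(r - 4) = 0, so r = 3, 4.
Hence y_h = C1*exp(3*t) + C2*exp(4*t).
For the particular solution try y_p = A0 + A1*t. Substituting and matching coefficients of each power of t gives A0 = -17/24, A1 = -1/2, so y_p = -17/24 - t/2.
General solution: y = -17/24 - t/2 + C1*exp(3*t) + C2*exp(4*t).
Apply the initial conditions: y(0) = -17/24 + C1 + C2 = 4 and y'(0) = -1/2 + 3*C1 + 4*C2 = 2. Solving gives C1 = 49/3, C2 = -93/8.

y = -17/24 - 93*exp(4*t)/8 - t/2 + 49*exp(3*t)/3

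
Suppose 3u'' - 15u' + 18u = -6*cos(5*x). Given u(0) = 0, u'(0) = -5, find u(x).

u = -88*exp(3*x)/17 + 19*cos(5*x)/493 + 25*sin(5*x)/493 + 149*exp(2*x)/29

Divide through by 3: u'' - 5u' + 6u = -2*cos(5*x).
Characteristic equation r² - 5r + 6 = 0 factors as (r - 3)(r - 2) = 0, so r = 3, 2.
Hence u_h = C1*exp(3*x) + C2*exp(2*x).
Try u_p = A*cos(5*x) + B*sin(5*x). Substituting and equating the coefficients of cos(5x) and sin(5x) gives A = 19/493, B = 25/493, so u_p = 19*cos(5*x)/493 + 25*sin(5*x)/493.
General solution: u = 19*cos(5*x)/493 + 25*sin(5*x)/493 + C1*exp(3*x) + C2*exp(2*x).
Apply the initial conditions: u(0) = 19/493 + C1 + C2 = 0 and u'(0) = 125/493 + 2*C2 + 3*C1 = -5. Solving gives C1 = -88/17, C2 = 149/29.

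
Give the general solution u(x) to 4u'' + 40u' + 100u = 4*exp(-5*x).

u = C1*exp(-5*x) + x**2*exp(-5*x)/2 + C2*x*exp(-5*x)

Divide through by 4: u'' + 10u' + 25u = exp(-5*x).
Characteristic equation r² + 10r + 25 = 0 has discriminant (10)² - 4·(25) = 0, so r = -5 is a repeated root.
Hence u_h = (C1 + C2*x)*exp(-5*x).
Since exp(-5*x) solves the homogeneous equation (r = -5 is a root of multiplicity 2), multiply the trial by x^2. Try u_p = A*x^2*exp(-5*x). Substituting into the equation and dividing by exp(-5*x) gives A = 1/2, so u_p = x^2*exp(-5*x)/2.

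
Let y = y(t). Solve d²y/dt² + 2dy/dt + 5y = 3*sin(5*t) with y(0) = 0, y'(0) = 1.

Characteristic equation r² + 2r + 5 = 0 has discriminant (2)² - 4·(5) = -16 < 0, so r = -1 ± 2i.
Hence y_h = C1*cos(2*t)*exp(-t) + C2*exp(-t)*sin(2*t).
Try y_p = A*cos(5*t) + B*sin(5*t). Substituting and equating the coefficients of cos(5t) and sin(5t) gives A = -3/50, B = -3/25, so y_p = -3*sin(5*t)/25 - 3*cos(5*t)/50.
General solution: y = -3*sin(5*t)/25 - 3*cos(5*t)/50 + C1*cos(2*t)*exp(-t) + C2*exp(-t)*sin(2*t).
Apply the initial conditions: y(0) = -3/50 + C1 = 0 and y'(0) = -3/5 - C1 + 2*C2 = 1. Solving gives C1 = 3/50, C2 = 83/100.

y = -3*sin(5*t)/25 - 3*cos(5*t)/50 + 3*cos(2*t)*exp(-t)/50 + 83*exp(-t)*sin(2*t)/100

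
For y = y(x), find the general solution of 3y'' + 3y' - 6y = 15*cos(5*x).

Divide through by 3: y'' + y' - 2y = 5*cos(5*x).
Characteristic equation r² + r - 2 = 0 factors as (r - 1)(r + 2) = 0, so r = 1, -2.
Hence y_h = C1*exp(x) + C2*exp(-2*x).
Try y_p = A*cos(5*x) + B*sin(5*x). Substituting and equating the coefficients of cos(5x) and sin(5x) gives A = -135/754, B = 25/754, so y_p = -135*cos(5*x)/754 + 25*sin(5*x)/754.

y = -135*cos(5*x)/754 + 25*sin(5*x)/754 + C1*exp(x) + C2*exp(-2*x)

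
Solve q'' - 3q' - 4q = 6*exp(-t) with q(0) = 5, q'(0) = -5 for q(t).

q = 6*exp(4*t)/25 + 119*exp(-t)/25 - 6*t*exp(-t)/5

Characteristic equation r² - 3r - 4 = 0 factors as (r + 1)(r - 4) = 0, so r = -1, 4.
Hence q_h = C1*exp(-t) + C2*exp(4*t).
Since exp(-t) solves the homogeneous equation (r = -1 is a root of multiplicity 1), multiply the trial by t. Try q_p = A*t*exp(-t). Substituting into the equation and dividing by exp(-t) gives A = -6/5, so q_p = -6*t*exp(-t)/5.
General solution: q = C1*exp(-t) + C2*exp(4*t) - 6*t*exp(-t)/5.
Apply the initial conditions: q(0) = C1 + C2 = 5 and q'(0) = -6/5 - C1 + 4*C2 = -5. Solving gives C1 = 119/25, C2 = 6/25.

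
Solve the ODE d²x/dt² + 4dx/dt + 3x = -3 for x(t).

Characteristic equation r² + 4r + 3 = 0 factors as (r + 3)(r + 1) = 0, so r = -3, -1.
Hence x_h = C1*exp(-3*t) + C2*exp(-t).
For the particular solution try x_p = A0. Substituting and matching coefficients of each power of t gives A0 = -1, so x_p = -1.

x = -1 + C1*exp(-3*t) + C2*exp(-t)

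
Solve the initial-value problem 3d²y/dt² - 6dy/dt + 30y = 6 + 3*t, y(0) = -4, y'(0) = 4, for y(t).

Divide through by 3: y'' - 2y' + 10y = 2 + t.
Characteristic equation r² - 2r + 10 = 0 has discriminant (-2)² - 4·(10) = -36 < 0, so r = 1 ± 3i.
Hence y_h = C1*cos(3*t)*exp(t) + C2*exp(t)*sin(3*t).
For the particular solution try y_p = A0 + A1*t. Substituting and matching coefficients of each power of t gives A0 = 11/50, A1 = 1/10, so y_p = 11/50 + t/10.
General solution: y = 11/50 + t/10 + C1*cos(3*t)*exp(t) + C2*exp(t)*sin(3*t).
Apply the initial conditions: y(0) = 11/50 + C1 = -4 and y'(0) = 1/10 + C1 + 3*C2 = 4. Solving gives C1 = -211/50, C2 = 203/75.

y = 11/50 + t/10 - 211*cos(3*t)*exp(t)/50 + 203*exp(t)*sin(3*t)/75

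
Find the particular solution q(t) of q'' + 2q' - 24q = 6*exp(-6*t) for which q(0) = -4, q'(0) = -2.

Characteristic equation r² + 2r - 24 = 0 factors as (r - 4)(r + 6) = 0, so r = 4, -6.
Hence q_h = C1*exp(4*t) + C2*exp(-6*t).
Since exp(-6*t) solves the homogeneous equation (r = -6 is a root of multiplicity 1), multiply the trial by t. Try q_p = A*t*exp(-6*t). Substituting into the equation and dividing by exp(-6*t) gives A = -3/5, so q_p = -3*t*exp(-6*t)/5.
General solution: q = C1*exp(4*t) + C2*exp(-6*t) - 3*t*exp(-6*t)/5.
Apply the initial conditions: q(0) = C1 + C2 = -4 and q'(0) = -3/5 - 6*C2 + 4*C1 = -2. Solving gives C1 = -127/50, C2 = -73/50.

q = -127*exp(4*t)/50 - 73*exp(-6*t)/50 - 3*t*exp(-6*t)/5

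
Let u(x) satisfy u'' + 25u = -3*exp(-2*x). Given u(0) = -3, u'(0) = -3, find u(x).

u = -93*sin(5*x)/145 - 84*cos(5*x)/29 - 3*exp(-2*x)/29

Characteristic equation r² + 25 = 0 has discriminant (0)² - 4·(25) = -100 < 0, so r = ± 5i.
Hence u_h = C1*cos(5*x) + C2*sin(5*x).
Try u_p = A*exp(-2*x). Substituting into the equation and dividing by exp(-2*x) gives A = -3/29, so u_p = -3*exp(-2*x)/29.
General solution: u = -3*exp(-2*x)/29 + C1*cos(5*x) + C2*sin(5*x).
Apply the initial conditions: u(0) = -3/29 + C1 = -3 and u'(0) = 6/29 + 5*C2 = -3. Solving gives C1 = -84/29, C2 = -93/145.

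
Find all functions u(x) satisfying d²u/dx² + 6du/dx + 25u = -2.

Characteristic equation r² + 6r + 25 = 0 has discriminant (6)² - 4·(25) = -64 < 0, so r = -3 ± 4i.
Hence u_h = C1*cos(4*x)*exp(-3*x) + C2*exp(-3*x)*sin(4*x).
For the particular solution try u_p = A0. Substituting and matching coefficients of each power of x gives A0 = -2/25, so u_p = -2/25.

u = -2/25 + C1*cos(4*x)*exp(-3*x) + C2*exp(-3*x)*sin(4*x)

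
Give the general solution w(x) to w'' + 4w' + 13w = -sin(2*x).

w = -9*sin(2*x)/145 + 8*cos(2*x)/145 + C1*cos(3*x)*exp(-2*x) + C2*exp(-2*x)*sin(3*x)

Characteristic equation r² + 4r + 13 = 0 has discriminant (4)² - 4·(13) = -36 < 0, so r = -2 ± 3i.
Hence w_h = C1*cos(3*x)*exp(-2*x) + C2*exp(-2*x)*sin(3*x).
Try w_p = A*cos(2*x) + B*sin(2*x). Substituting and equating the coefficients of cos(2x) and sin(2x) gives A = 8/145, B = -9/145, so w_p = -9*sin(2*x)/145 + 8*cos(2*x)/145.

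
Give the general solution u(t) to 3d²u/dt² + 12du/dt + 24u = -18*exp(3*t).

Divide through by 3: u'' + 4u' + 8u = -6*exp(3*t).
Characteristic equation r² + 4r + 8 = 0 has discriminant (4)² - 4·(8) = -16 < 0, so r = -2 ± 2i.
Hence u_h = C1*cos(2*t)*exp(-2*t) + C2*exp(-2*t)*sin(2*t).
Try u_p = A*exp(3*t). Substituting into the equation and dividing by exp(3*t) gives A = -6/29, so u_p = -6*exp(3*t)/29.

u = -6*exp(3*t)/29 + C1*cos(2*t)*exp(-2*t) + C2*exp(-2*t)*sin(2*t)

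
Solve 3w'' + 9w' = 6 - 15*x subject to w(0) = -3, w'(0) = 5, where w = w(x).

w = -47/27 - 34*exp(-3*x)/27 - 5*x**2/6 + 11*x/9

Divide through by 3: w'' + 3w' = 2 - 5*x.
Characteristic equation r² + 3r = 0 factors as (r + 3)r = 0, so r = -3, 0.
Hence w_h = C1*exp(-3*x) + C2.
Since 0 is a characteristic root (multiplicity 1), multiply the polynomial trial by x: try w_p = x*(A0 + A1*x). Substituting and matching coefficients of each power of x gives A0 = 11/9, A1 = -5/6, so w_p = -5*x^2/6 + 11*x/9.
General solution: w = C2 - 5*x^2/6 + 11*x/9 + C1*exp(-3*x).
Apply the initial conditions: w(0) = C1 + C2 = -3 and w'(0) = 11/9 - 3*C1 = 5. Solving gives C1 = -34/27, C2 = -47/27.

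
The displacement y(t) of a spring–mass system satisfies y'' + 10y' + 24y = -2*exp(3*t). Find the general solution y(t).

y = -2*exp(3*t)/63 + C1*exp(-4*t) + C2*exp(-6*t)

Characteristic equation r² + 10r + 24 = 0 factors as (r + 4)(r + 6) = 0, so r = -4, -6.
Hence y_h = C1*exp(-4*t) + C2*exp(-6*t).
Try y_p = A*exp(3*t). Substituting into the equation and dividing by exp(3*t) gives A = -2/63, so y_p = -2*exp(3*t)/63.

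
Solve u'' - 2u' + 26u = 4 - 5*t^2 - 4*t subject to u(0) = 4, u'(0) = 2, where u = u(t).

Characteristic equation r² - 2r + 26 = 0 has discriminant (-2)² - 4·(26) = -100 < 0, so r = 1 ± 5i.
Hence u_h = C1*cos(5*t)*exp(t) + C2*exp(t)*sin(5*t).
For the particular solution try u_p = A0 + A1*t + A2*t^2. Substituting and matching coefficients of each power of t gives A0 = 679/4394, A1 = -31/169, A2 = -5/26, so u_p = 679/4394 - 31*t/169 - 5*t^2/26.
General solution: u = 679/4394 - 31*t/169 - 5*t^2/26 + C1*cos(5*t)*exp(t) + C2*exp(t)*sin(5*t).
Apply the initial conditions: u(0) = 679/4394 + C1 = 4 and u'(0) = -31/169 + C1 + 5*C2 = 2. Solving gives C1 = 16897/4394, C2 = -7303/21970.

u = 679/4394 - 31*t/169 - 5*t**2/26 - 7303*exp(t)*sin(5*t)/21970 + 16897*cos(5*t)*exp(t)/4394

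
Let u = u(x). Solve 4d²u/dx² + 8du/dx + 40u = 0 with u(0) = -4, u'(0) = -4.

Divide through by 4: u'' + 2u' + 10u = 0.
Characteristic equation r² + 2r + 10 = 0 has discriminant (2)² - 4·(10) = -36 < 0, so r = -1 ± 3i.
Hence u_h = C1*cos(3*x)*exp(-x) + C2*exp(-x)*sin(3*x).
Apply the initial conditions: u(0) = C1 = -4 and u'(0) = -C1 + 3*C2 = -4. Solving gives C1 = -4, C2 = -8/3.

u = -4*cos(3*x)*exp(-x) - 8*exp(-x)*sin(3*x)/3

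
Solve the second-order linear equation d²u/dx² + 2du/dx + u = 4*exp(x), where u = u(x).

Characteristic equation r² + 2r + 1 = 0 has discriminant (2)² - 4·(1) = 0, so r = -1 is a repeated root.
Hence u_h = (C1 + C2*x)*exp(-x).
Try u_p = A*exp(x). Substituting into the equation and dividing by exp(x) gives A = 1, so u_p = exp(x).

u = C1*exp(-x) + C2*x*exp(-x) + exp(x)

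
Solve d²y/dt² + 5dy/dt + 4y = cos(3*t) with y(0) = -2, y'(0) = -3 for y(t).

Characteristic equation r² + 5r + 4 = 0 factors as (r + 4)(r + 1) = 0, so r = -4, -1.
Hence y_h = C1*exp(-4*t) + C2*exp(-t).
Try y_p = A*cos(3*t) + B*sin(3*t). Substituting and equating the coefficients of cos(3t) and sin(3t) gives A = -1/50, B = 3/50, so y_p = -cos(3*t)/50 + 3*sin(3*t)/50.
General solution: y = -cos(3*t)/50 + 3*sin(3*t)/50 + C1*exp(-4*t) + C2*exp(-t).
Apply the initial conditions: y(0) = -1/50 + C1 + C2 = -2 and y'(0) = 9/50 - C2 - 4*C1 = -3. Solving gives C1 = 43/25, C2 = -37/10.

y = -37*exp(-t)/10 - cos(3*t)/50 + 3*sin(3*t)/50 + 43*exp(-4*t)/25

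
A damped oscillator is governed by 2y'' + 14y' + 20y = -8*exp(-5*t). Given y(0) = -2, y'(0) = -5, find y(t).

Divide through by 2: y'' + 7y' + 10y = -4*exp(-5*t).
Characteristic equation r² + 7r + 10 = 0 factors as (r + 2)(r + 5) = 0, so r = -2, -5.
Hence y_h = C1*exp(-2*t) + C2*exp(-5*t).
Since exp(-5*t) solves the homogeneous equation (r = -5 is a root of multiplicity 1), multiply the trial by t. Try y_p = A*t*exp(-5*t). Substituting into the equation and dividing by exp(-5*t) gives A = 4/3, so y_p = 4*t*exp(-5*t)/3.
General solution: y = C1*exp(-2*t) + C2*exp(-5*t) + 4*t*exp(-5*t)/3.
Apply the initial conditions: y(0) = C1 + C2 = -2 and y'(0) = 4/3 - 5*C2 - 2*C1 = -5. Solving gives C1 = -49/9, C2 = 31/9.

y = -49*exp(-2*t)/9 + 31*exp(-5*t)/9 + 4*t*exp(-5*t)/3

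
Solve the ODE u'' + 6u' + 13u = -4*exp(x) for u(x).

Characteristic equation r² + 6r + 13 = 0 has discriminant (6)² - 4·(13) = -16 < 0, so r = -3 ± 2i.
Hence u_h = C1*cos(2*x)*exp(-3*x) + C2*exp(-3*x)*sin(2*x).
Try u_p = A*exp(x). Substituting into the equation and dividing by exp(x) gives A = -1/5, so u_p = -exp(x)/5.

u = -exp(x)/5 + C1*cos(2*x)*exp(-3*x) + C2*exp(-3*x)*sin(2*x)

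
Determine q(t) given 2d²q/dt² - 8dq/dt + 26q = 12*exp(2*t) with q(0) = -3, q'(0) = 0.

q = 2*exp(2*t)/3 + 2*exp(2*t)*sin(3*t) - 11*cos(3*t)*exp(2*t)/3

Divide through by 2: q'' - 4q' + 13q = 6*exp(2*t).
Characteristic equation r² - 4r + 13 = 0 has discriminant (-4)² - 4·(13) = -36 < 0, so r = 2 ± 3i.
Hence q_h = C1*cos(3*t)*exp(2*t) + C2*exp(2*t)*sin(3*t).
Try q_p = A*exp(2*t). Substituting into the equation and dividing by exp(2*t) gives A = 2/3, so q_p = 2*exp(2*t)/3.
General solution: q = 2*exp(2*t)/3 + C1*cos(3*t)*exp(2*t) + C2*exp(2*t)*sin(3*t).
Apply the initial conditions: q(0) = 2/3 + C1 = -3 and q'(0) = 4/3 + 2*C1 + 3*C2 = 0. Solving gives C1 = -11/3, C2 = 2.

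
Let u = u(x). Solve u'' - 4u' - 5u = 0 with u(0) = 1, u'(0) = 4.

Characteristic equation r² - 4r - 5 = 0 factors as (r - 5)(r + 1) = 0, so r = 5, -1.
Hence u_h = C1*exp(5*x) + C2*exp(-x).
Apply the initial conditions: u(0) = C1 + C2 = 1 and u'(0) = -C2 + 5*C1 = 4. Solving gives C1 = 5/6, C2 = 1/6.

u = exp(-x)/6 + 5*exp(5*x)/6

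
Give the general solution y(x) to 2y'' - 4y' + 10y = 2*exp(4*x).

Divide through by 2: y'' - 2y' + 5y = exp(4*x).
Characteristic equation r² - 2r + 5 = 0 has discriminant (-2)² - 4·(5) = -16 < 0, so r = 1 ± 2i.
Hence y_h = C1*cos(2*x)*exp(x) + C2*exp(x)*sin(2*x).
Try y_p = A*exp(4*x). Substituting into the equation and dividing by exp(4*x) gives A = 1/13, so y_p = exp(4*x)/13.

y = exp(4*x)/13 + C1*cos(2*x)*exp(x) + C2*exp(x)*sin(2*x)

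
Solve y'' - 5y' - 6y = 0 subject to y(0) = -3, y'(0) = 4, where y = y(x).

y = -22*exp(-x)/7 + exp(6*x)/7

Characteristic equation r² - 5r - 6 = 0 factors as (r + 1)(r - 6) = 0, so r = -1, 6.
Hence y_h = C1*exp(-x) + C2*exp(6*x).
Apply the initial conditions: y(0) = C1 + C2 = -3 and y'(0) = -C1 + 6*C2 = 4. Solving gives C1 = -22/7, C2 = 1/7.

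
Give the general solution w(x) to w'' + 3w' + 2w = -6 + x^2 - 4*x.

Characteristic equation r² + 3r + 2 = 0 factors as (r + 2)(r + 1) = 0, so r = -2, -1.
Hence w_h = C1*exp(-2*x) + C2*exp(-x).
For the particular solution try w_p = A0 + A1*x + A2*x^2. Substituting and matching coefficients of each power of x gives A0 = 7/4, A1 = -7/2, A2 = 1/2, so w_p = 7/4 + x^2/2 - 7*x/2.

w = 7/4 + x**2/2 - 7*x/2 + C1*exp(-2*x) + C2*exp(-x)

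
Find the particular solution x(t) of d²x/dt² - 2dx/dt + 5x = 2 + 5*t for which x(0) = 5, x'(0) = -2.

x = 4/5 + t - 18*exp(t)*sin(2*t)/5 + 21*cos(2*t)*exp(t)/5

Characteristic equation r² - 2r + 5 = 0 has discriminant (-2)² - 4·(5) = -16 < 0, so r = 1 ± 2i.
Hence x_h = C1*cos(2*t)*exp(t) + C2*exp(t)*sin(2*t).
For the particular solution try x_p = A0 + A1*t. Substituting and matching coefficients of each power of t gives A0 = 4/5, A1 = 1, so x_p = 4/5 + t.
General solution: x = 4/5 + t + C1*cos(2*t)*exp(t) + C2*exp(t)*sin(2*t).
Apply the initial conditions: x(0) = 4/5 + C1 = 5 and x'(0) = 1 + C1 + 2*C2 = -2. Solving gives C1 = 21/5, C2 = -18/5.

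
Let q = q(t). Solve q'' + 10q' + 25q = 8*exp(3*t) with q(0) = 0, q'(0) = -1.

q = -exp(-5*t)/8 + exp(3*t)/8 - 2*t*exp(-5*t)

Characteristic equation r² + 10r + 25 = 0 has discriminant (10)² - 4·(25) = 0, so r = -5 is a repeated root.
Hence q_h = (C1 + C2*t)*exp(-5*t).
Try q_p = A*exp(3*t). Substituting into the equation and dividing by exp(3*t) gives A = 1/8, so q_p = exp(3*t)/8.
General solution: q = exp(3*t)/8 + C1*exp(-5*t) + C2*t*exp(-5*t).
Apply the initial conditions: q(0) = 1/8 + C1 = 0 and q'(0) = 3/8 + C2 - 5*C1 = -1. Solving gives C1 = -1/8, C2 = -2.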